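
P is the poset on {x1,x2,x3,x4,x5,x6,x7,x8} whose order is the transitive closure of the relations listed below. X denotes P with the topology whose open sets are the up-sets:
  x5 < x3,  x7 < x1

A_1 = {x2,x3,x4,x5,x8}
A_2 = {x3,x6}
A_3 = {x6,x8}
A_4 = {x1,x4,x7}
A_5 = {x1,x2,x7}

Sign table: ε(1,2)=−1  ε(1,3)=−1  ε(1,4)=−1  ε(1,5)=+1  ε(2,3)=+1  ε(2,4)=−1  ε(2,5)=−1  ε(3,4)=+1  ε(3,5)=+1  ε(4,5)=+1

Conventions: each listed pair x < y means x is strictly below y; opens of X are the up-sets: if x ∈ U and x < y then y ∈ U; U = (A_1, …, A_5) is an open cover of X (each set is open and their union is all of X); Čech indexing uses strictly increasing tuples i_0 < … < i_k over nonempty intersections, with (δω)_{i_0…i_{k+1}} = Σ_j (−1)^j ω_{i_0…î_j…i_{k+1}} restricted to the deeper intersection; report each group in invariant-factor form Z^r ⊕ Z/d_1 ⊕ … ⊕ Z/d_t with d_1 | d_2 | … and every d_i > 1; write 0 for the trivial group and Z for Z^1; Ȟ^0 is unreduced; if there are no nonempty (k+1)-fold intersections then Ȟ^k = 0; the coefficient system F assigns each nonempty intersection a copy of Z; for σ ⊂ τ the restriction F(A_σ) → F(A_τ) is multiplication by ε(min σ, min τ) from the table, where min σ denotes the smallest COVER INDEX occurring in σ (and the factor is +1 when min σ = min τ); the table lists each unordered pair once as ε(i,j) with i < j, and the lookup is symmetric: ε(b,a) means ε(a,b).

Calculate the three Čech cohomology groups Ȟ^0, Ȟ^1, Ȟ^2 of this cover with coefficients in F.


Ȟ^0(U;F) ≅ 0, Ȟ^1(U;F) ≅ Z ⊕ Z/2, Ȟ^2(U;F) ≅ 0

intersection data:
  A12={x3} A13={x8} A14={x4} A15={x2} A23={x6} A45={x1,x7}
C dims 5,6; δ0: rk 5, SNF 1^4·2
Ȟ^0 = (5 − 5) − 0 = 0, so Ȟ^0 ≅ 0
Ȟ^1 = (6 − 0) − 5 = 1 plus torsion [2], so Ȟ^1 ≅ Z ⊕ Z/2
Ȟ^2 = (0 − 0) − 0 = 0, so Ȟ^2 ≅ 0


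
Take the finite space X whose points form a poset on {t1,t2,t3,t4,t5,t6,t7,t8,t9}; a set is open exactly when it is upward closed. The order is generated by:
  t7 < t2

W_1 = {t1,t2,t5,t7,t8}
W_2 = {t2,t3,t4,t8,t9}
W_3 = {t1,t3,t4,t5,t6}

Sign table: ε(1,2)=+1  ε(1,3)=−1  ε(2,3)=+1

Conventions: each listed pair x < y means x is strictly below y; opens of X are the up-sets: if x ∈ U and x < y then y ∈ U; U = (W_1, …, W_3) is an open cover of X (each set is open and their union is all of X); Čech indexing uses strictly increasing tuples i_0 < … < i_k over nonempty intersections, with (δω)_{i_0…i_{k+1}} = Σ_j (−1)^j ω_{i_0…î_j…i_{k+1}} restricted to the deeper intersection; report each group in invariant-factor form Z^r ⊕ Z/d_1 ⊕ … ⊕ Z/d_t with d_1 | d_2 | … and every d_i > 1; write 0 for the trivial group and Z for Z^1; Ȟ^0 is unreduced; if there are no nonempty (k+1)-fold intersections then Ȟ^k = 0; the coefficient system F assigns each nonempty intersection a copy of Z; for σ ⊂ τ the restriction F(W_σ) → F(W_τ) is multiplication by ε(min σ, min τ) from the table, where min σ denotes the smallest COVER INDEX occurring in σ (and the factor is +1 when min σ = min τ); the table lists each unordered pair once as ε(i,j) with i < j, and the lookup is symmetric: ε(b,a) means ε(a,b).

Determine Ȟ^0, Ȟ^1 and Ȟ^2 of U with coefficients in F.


Ȟ^0(U;F) ≅ 0,  Ȟ^1(U;F) ≅ Z/2,  Ȟ^2(U;F) ≅ 0

nonempty overlaps:
  W12={t2,t8} W13={t1,t5} W23={t3,t4}
C dims 3,3; δ0: rk 3, SNF 1^2·2
degree 0: 3−3−0 = 0 → Ȟ^0 ≅ 0
degree 1: 3−0−3 = 0 plus torsion [2] → Ȟ^1 ≅ Z/2
degree 2: 0−0−0 = 0 → Ȟ^2 ≅ 0


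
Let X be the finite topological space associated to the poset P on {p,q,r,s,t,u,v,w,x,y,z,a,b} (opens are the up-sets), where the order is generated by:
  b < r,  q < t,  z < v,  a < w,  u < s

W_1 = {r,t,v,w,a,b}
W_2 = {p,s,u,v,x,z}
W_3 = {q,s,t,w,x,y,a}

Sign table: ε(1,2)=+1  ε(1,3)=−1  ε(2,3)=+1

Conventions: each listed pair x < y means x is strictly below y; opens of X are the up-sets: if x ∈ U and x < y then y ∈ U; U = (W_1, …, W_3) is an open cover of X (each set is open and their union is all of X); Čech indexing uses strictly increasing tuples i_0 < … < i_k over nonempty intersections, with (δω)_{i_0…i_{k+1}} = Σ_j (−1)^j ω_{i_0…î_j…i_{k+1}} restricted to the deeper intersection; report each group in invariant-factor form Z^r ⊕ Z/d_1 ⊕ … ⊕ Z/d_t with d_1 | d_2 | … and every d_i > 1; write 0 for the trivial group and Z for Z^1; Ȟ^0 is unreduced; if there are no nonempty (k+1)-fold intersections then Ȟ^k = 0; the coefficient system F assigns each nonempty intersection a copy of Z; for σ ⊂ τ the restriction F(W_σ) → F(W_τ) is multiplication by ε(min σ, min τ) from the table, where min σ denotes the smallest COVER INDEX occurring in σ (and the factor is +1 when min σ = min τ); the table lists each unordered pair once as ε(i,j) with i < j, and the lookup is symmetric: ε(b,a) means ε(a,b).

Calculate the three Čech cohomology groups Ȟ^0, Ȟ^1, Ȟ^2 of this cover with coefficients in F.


nerve simplices:
  W12={v} W13={t,w,a} W23={s,x}
C dims 3,3; δ0: rk 3, SNF 1^2·2
degree 0: 3−3−0 = 0 → Ȟ^0 ≅ 0
degree 1: 3−0−3 = 0 plus torsion [2] → Ȟ^1 ≅ Z/2
degree 2: 0−0−0 = 0 → Ȟ^2 ≅ 0

Ȟ^0 ≅ 0; Ȟ^1 ≅ Z/2; Ȟ^2 ≅ 0


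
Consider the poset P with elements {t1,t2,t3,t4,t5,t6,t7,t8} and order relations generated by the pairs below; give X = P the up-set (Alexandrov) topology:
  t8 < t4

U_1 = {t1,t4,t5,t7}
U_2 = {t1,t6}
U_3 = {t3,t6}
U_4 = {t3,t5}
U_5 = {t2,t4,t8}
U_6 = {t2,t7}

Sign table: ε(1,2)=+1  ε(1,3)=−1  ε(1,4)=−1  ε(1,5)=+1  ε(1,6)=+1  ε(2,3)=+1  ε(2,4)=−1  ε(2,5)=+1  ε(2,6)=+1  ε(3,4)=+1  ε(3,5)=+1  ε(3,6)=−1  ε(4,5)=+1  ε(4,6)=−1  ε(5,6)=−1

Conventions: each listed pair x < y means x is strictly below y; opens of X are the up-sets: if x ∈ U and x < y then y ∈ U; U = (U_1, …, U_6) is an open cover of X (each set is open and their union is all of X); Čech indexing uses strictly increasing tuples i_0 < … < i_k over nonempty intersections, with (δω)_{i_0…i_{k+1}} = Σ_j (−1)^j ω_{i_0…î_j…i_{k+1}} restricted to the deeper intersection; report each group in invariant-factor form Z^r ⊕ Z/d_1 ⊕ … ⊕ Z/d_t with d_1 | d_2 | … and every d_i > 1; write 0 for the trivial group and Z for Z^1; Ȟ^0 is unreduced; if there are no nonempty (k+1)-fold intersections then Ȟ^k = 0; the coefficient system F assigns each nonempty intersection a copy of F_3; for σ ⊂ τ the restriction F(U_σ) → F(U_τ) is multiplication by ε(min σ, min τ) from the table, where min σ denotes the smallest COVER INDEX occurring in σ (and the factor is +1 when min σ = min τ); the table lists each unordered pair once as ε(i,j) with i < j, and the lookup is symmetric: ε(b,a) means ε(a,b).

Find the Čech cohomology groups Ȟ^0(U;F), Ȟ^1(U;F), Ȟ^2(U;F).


nerve of the cover:
  U12={t1} U14={t5} U15={t4} U16={t7} U23={t6} U34={t3} U56={t2}
C dims 6,7; δ0: rk_F3 6
Ȟ^0 = (6 − 6) − 0 = 0, so Ȟ^0 ≅ 0
Ȟ^1 = (7 − 0) − 6 = 1, so Ȟ^1 ≅ Z/3
Ȟ^2 = (0 − 0) − 0 = 0, so Ȟ^2 ≅ 0

Ȟ^0 ≅ 0, Ȟ^1 ≅ Z/3, Ȟ^2 ≅ 0


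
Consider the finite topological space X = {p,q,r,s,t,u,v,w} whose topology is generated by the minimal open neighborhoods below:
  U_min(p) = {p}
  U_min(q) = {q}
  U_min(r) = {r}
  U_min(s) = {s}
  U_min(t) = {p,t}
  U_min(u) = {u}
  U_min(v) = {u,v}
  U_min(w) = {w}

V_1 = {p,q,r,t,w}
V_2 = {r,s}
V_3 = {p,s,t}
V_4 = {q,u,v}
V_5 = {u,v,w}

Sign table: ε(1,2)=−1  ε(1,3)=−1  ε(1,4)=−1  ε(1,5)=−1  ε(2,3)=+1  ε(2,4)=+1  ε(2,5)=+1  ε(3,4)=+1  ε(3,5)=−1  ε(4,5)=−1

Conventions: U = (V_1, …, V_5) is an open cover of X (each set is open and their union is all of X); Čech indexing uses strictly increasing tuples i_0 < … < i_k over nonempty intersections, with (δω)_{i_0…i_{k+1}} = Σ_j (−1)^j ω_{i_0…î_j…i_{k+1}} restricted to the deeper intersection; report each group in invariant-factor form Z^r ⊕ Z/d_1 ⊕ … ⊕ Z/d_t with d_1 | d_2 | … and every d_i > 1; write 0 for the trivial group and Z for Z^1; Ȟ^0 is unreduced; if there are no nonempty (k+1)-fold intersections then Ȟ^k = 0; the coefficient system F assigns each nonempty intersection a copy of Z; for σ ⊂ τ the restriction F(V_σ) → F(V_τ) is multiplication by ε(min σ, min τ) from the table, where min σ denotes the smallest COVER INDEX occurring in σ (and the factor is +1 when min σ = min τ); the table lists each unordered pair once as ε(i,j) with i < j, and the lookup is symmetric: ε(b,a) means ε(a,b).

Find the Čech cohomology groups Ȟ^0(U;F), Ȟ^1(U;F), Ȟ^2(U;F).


Ȟ^0 = 0,  Ȟ^1 = Z ⊕ Z/2,  Ȟ^2 = 0

nerve simplices:
  V12={r} V13={p,t} V14={q} V15={w} V23={s} V45={u,v}
C dims 5,6; δ0: rk 5, SNF 1^4·2
degree 0: 5−5−0 = 0 → Ȟ^0 ≅ 0
degree 1: 6−0−5 = 1 plus torsion [2] → Ȟ^1 ≅ Z ⊕ Z/2
degree 2: 0−0−0 = 0 → Ȟ^2 ≅ 0


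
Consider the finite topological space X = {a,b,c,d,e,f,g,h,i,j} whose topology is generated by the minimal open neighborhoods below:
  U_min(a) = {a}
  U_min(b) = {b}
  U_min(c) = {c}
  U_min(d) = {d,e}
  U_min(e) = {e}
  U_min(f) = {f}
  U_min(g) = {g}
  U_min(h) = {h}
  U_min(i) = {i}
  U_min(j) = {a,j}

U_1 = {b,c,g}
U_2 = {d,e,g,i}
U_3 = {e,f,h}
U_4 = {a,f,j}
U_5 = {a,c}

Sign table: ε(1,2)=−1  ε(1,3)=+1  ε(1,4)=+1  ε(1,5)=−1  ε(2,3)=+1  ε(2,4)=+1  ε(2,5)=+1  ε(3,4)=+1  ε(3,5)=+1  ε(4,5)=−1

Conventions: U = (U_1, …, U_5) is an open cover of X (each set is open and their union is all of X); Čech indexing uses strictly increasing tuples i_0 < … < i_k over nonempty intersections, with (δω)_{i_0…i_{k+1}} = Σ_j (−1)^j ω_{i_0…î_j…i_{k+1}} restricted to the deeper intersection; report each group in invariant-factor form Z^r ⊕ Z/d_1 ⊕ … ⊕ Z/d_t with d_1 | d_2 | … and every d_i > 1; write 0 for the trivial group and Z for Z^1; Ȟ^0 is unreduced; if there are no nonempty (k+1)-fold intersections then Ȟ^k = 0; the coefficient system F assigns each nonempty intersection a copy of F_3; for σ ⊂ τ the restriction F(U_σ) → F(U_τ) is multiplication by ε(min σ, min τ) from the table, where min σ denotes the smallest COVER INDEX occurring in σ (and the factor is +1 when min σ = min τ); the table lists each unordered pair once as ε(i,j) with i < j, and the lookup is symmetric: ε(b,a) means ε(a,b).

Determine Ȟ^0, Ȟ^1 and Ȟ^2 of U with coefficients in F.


Ȟ^0(U;F) ≅ 0, Ȟ^1(U;F) ≅ 0 and Ȟ^2(U;F) ≅ 0

nerve simplices:
  U12={g} U15={c} U23={e} U34={f} U45={a}
C dims 5,5; δ0: rk_F3 5
degree 0: 5−5−0 = 0 → Ȟ^0 ≅ 0
degree 1: 5−0−5 = 0 → Ȟ^1 ≅ 0
degree 2: 0−0−0 = 0 → Ȟ^2 ≅ 0


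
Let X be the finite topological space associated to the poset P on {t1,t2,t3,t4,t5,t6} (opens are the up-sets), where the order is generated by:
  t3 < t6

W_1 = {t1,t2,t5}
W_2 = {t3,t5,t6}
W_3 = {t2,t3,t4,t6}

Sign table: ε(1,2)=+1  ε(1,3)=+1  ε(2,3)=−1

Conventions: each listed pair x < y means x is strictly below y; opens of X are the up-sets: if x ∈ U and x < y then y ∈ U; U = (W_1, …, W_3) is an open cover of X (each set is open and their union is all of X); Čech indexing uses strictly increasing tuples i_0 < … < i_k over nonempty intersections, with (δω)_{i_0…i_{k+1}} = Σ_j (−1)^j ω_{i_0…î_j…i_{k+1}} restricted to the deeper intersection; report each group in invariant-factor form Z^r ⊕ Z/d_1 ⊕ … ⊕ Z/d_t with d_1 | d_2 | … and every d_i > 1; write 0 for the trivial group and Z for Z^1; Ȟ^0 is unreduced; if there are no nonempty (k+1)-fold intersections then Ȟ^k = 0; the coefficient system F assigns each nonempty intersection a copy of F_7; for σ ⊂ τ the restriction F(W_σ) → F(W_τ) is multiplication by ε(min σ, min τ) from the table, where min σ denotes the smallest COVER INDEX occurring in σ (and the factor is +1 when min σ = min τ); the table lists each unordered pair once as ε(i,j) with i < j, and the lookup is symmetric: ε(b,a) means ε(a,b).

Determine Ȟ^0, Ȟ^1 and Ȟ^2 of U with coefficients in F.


nonempty overlaps:
  W12={t5} W13={t2} W23={t3,t6}
C dims 3,3; δ0: rk_F7 3
degree 0: 3−3−0 = 0 → Ȟ^0 ≅ 0
degree 1: 3−0−3 = 0 → Ȟ^1 ≅ 0
degree 2: 0−0−0 = 0 → Ȟ^2 ≅ 0

Ȟ^0 = 0, Ȟ^1 = 0, Ȟ^2 = 0


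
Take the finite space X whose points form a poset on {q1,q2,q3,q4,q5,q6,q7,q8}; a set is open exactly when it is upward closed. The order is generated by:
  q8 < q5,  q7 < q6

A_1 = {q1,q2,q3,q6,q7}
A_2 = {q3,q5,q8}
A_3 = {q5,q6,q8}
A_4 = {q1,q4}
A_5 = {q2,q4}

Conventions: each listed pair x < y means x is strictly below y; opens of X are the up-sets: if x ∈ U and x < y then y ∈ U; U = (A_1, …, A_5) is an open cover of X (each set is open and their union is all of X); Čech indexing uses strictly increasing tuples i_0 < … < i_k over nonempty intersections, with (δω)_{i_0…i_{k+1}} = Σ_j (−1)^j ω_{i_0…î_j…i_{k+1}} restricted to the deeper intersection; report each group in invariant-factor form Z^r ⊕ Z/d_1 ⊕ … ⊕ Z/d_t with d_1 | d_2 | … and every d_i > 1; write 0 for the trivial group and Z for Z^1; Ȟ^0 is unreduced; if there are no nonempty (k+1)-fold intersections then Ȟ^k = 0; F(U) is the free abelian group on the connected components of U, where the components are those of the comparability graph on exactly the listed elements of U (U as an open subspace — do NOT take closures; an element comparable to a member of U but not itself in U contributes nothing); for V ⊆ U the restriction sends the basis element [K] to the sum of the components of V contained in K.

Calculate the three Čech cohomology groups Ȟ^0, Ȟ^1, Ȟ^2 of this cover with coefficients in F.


Ȟ^0 ≅ Z^6; Ȟ^1 ≅ 0; Ȟ^2 ≅ 0

nerve of the cover:
  A12={q3} A13={q6} A14={q1} A15={q2} A23={q5,q8} A45={q4}
components per intersection:
  A1: {q1} {q2} {q3} {q6,q7}
  A2: {q3} {q5,q8}
  A3: {q5,q8} {q6}
  A4: {q1} {q4}
  A5: {q2} {q4}
  A12: {q3}
  A13: {q6}
  A14: {q1}
  A15: {q2}
  A23: {q5,q8}
  A45: {q4}
C dims 12,6; δ0: rk 6, SNF 1^6
Ȟ^0 = (12 − 6) − 0 = 6, so Ȟ^0 ≅ Z^6
Ȟ^1 = (6 − 0) − 6 = 0, so Ȟ^1 ≅ 0
Ȟ^2 = (0 − 0) − 0 = 0, so Ȟ^2 ≅ 0


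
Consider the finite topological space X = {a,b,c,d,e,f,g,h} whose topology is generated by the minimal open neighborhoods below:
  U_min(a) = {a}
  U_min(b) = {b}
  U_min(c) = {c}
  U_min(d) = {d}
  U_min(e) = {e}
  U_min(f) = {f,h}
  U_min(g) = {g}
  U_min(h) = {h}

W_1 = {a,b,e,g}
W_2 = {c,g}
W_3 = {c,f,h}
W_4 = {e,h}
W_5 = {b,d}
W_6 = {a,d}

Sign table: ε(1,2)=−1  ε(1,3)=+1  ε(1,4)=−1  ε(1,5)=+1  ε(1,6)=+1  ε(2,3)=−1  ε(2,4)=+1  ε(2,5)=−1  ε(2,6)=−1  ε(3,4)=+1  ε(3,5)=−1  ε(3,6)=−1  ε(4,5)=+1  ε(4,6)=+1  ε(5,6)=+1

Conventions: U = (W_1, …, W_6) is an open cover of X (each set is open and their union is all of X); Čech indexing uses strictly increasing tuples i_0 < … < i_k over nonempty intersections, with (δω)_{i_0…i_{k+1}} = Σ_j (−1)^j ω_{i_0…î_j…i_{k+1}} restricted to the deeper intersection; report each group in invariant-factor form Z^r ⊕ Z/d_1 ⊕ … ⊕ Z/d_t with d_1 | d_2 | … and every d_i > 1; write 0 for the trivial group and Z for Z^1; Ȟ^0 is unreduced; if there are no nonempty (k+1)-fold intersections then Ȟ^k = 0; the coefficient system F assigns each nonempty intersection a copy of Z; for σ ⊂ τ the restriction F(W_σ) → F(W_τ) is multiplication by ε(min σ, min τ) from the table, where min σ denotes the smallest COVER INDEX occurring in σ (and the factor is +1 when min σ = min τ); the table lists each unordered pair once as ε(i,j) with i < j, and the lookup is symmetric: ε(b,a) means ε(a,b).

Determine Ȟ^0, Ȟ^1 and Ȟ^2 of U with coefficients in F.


nonempty intersections:
  W12={g} W14={e} W15={b} W16={a} W23={c} W34={h} W56={d}
C dims 6,7; δ0: rk 6, SNF 1^5·2
Ȟ^0: (6−6)−0=0 ⇒ 0
Ȟ^1: (7−0)−6=1 plus torsion [2] ⇒ Z ⊕ Z/2
Ȟ^2: (0−0)−0=0 ⇒ 0

Ȟ^0(U;F) ≅ 0; Ȟ^1(U;F) ≅ Z ⊕ Z/2; Ȟ^2(U;F) ≅ 0


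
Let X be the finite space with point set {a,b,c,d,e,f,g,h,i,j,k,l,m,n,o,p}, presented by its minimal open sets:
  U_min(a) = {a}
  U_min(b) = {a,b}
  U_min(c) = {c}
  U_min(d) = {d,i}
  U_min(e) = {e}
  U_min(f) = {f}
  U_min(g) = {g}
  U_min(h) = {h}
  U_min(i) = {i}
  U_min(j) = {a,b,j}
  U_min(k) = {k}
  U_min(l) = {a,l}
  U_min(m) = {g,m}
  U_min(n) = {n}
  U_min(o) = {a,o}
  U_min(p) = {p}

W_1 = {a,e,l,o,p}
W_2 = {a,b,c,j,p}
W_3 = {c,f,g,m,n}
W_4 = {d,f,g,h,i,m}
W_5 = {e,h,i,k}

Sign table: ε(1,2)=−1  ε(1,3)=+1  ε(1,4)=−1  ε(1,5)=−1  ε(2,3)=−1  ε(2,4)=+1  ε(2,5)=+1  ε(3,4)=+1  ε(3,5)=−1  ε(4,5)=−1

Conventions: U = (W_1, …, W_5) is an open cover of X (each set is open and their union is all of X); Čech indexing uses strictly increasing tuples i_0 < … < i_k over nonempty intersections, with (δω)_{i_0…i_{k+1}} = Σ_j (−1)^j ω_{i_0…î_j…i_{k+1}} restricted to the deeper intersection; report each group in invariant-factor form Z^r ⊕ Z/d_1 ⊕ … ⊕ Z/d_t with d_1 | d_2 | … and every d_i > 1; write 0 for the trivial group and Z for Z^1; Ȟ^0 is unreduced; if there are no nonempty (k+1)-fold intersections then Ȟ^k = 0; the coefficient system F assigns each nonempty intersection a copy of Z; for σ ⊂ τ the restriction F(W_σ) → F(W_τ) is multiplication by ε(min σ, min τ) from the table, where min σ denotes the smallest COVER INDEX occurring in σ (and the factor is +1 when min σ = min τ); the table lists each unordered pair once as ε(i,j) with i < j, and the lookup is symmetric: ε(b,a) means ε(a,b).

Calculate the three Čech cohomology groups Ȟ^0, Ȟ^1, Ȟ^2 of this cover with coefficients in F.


nerve simplices:
  W12={a,p} W15={e} W23={c} W34={f,g,m} W45={h,i}
C dims 5,5; δ0: rk 4, SNF 1^4
degree 0: 5−4−0 = 1 → Ȟ^0 ≅ Z
degree 1: 5−0−4 = 1 → Ȟ^1 ≅ Z
degree 2: 0−0−0 = 0 → Ȟ^2 ≅ 0

Ȟ^0 ≅ Z,  Ȟ^1 ≅ Z,  Ȟ^2 ≅ 0


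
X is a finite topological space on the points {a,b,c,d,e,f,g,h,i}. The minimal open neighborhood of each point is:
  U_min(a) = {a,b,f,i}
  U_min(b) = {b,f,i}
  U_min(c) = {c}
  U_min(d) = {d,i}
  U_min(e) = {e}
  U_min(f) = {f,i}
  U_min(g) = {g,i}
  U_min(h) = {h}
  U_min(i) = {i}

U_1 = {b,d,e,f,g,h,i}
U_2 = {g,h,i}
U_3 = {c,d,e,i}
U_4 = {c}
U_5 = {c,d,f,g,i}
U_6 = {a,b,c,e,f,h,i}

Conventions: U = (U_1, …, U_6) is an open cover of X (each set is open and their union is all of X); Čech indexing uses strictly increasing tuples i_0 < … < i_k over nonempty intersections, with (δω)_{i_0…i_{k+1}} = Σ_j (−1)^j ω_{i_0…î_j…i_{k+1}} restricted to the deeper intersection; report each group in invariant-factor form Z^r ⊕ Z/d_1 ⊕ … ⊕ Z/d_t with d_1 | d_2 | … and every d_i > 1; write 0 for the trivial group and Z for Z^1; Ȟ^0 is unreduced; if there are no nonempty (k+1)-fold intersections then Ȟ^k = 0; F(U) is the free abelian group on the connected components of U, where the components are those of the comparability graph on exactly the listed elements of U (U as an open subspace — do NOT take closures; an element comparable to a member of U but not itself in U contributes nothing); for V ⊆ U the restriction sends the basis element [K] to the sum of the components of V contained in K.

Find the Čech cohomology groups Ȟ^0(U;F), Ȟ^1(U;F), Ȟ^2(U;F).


Ȟ^0(U;F) ≅ Z^4; Ȟ^1(U;F) ≅ 0; Ȟ^2(U;F) ≅ 0

nonempty intersections:
  U12={g,h,i} U13={d,e,i} U15={d,f,g,i} U16={b,e,f,h,i} U23={i} U25={g,i} U26={h,i} U34={c} U35={c,d,i} U36={c,e,i} U45={c} U46={c} U56={c,f,i}
  U123={i} U125={g,i} U126={h,i} U135={d,i} U136={e,i} U156={f,i} U235={i} U236={i} U256={i} U345={c} U346={c} U356={c,i} U456={c}
  U1235={i} U1236={i} U1256={i} U1356={i} U2356={i} U3456={c}
  U12356={i}
components per intersection:
  U1: {b,d,f,g,i} {e} {h}
  U2: {g,i} {h}
  U3: {c} {d,i} {e}
  U4: {c}
  U5: {c} {d,f,g,i}
  U6: {a,b,f,i} {c} {e} {h}
  U12: {g,i} {h}
  U13: {d,i} {e}
  U15: {d,f,g,i}
  U16: {b,f,i} {e} {h}
  U23: {i}
  U25: {g,i}
  U26: {h} {i}
  U34: {c}
  U35: {c} {d,i}
  U36: {c} {e} {i}
  U45: {c}
  U46: {c}
  U56: {c} {f,i}
  U123: {i}
  U125: {g,i}
  U126: {h} {i}
  U135: {d,i}
  U136: {e} {i}
  U156: {f,i}
  U235: {i}
  U236: {i}
  U256: {i}
  U345: {c}
  U346: {c}
  U356: {c} {i}
  U456: {c}
  U1235: {i}
  U1236: {i}
  U1256: {i}
  U1356: {i}
  U2356: {i}
  U3456: {c}
  U12356: {i}
C dims 15,22,16,6; δ0: rk 11, SNF 1^11; δ1: rk 11, SNF 1^11; δ2: rk 5, SNF 1^5
Ȟ^0: (15−11)−0=4 ⇒ Z^4
Ȟ^1: (22−11)−11=0 ⇒ 0
Ȟ^2: (16−5)−11=0 ⇒ 0


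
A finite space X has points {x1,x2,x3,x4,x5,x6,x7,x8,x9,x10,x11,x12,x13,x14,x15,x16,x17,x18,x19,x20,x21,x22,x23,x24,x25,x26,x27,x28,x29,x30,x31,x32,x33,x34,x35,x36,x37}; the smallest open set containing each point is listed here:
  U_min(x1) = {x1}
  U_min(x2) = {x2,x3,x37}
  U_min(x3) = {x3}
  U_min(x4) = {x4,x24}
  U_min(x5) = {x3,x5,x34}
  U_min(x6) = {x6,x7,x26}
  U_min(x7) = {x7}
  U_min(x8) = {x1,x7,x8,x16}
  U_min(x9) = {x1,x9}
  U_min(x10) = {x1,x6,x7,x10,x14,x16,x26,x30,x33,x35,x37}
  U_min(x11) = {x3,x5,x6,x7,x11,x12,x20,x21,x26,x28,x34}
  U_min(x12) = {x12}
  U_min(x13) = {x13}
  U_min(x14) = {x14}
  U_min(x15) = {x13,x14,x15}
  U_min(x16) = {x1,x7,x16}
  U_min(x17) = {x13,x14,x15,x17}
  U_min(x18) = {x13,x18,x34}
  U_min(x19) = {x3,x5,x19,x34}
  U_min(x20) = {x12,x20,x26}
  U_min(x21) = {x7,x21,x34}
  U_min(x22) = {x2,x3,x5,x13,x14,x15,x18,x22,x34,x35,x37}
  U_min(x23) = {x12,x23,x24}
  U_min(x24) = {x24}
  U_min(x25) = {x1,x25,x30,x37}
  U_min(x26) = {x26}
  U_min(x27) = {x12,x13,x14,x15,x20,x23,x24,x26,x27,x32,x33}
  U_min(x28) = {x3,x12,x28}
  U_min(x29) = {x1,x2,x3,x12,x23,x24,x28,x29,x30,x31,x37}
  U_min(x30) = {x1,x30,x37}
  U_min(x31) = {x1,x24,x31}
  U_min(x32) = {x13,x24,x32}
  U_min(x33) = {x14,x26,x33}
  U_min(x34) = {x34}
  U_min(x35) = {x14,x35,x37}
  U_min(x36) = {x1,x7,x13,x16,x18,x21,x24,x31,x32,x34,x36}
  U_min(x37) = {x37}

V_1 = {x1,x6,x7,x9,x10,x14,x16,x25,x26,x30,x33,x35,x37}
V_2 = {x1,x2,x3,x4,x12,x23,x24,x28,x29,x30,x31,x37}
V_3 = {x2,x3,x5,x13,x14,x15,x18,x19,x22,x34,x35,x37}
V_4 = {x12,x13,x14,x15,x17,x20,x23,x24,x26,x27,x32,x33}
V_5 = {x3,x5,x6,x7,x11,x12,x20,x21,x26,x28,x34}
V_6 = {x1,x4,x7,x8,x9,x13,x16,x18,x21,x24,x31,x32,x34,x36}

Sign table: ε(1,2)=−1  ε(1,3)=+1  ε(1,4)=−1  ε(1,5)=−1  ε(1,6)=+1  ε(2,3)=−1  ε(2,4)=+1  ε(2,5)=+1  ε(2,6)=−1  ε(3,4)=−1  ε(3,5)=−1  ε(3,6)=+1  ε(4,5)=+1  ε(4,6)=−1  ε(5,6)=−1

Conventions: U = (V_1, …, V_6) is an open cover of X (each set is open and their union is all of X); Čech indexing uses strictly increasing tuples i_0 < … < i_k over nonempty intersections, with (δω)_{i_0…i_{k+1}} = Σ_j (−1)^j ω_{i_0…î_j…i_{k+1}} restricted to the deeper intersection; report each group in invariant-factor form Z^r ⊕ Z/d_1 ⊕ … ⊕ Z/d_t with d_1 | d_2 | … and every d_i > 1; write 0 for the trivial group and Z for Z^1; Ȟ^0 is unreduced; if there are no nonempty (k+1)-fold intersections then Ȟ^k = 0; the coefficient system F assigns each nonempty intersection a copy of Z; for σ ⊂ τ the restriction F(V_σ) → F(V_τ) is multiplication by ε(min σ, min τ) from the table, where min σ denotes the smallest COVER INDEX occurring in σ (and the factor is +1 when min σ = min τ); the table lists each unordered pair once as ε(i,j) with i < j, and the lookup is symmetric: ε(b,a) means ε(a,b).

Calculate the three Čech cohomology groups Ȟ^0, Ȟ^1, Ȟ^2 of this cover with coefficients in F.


Ȟ^0(U;F) ≅ Z,  Ȟ^1(U;F) ≅ 0,  Ȟ^2(U;F) ≅ Z/2

intersection data:
  V12={x1,x30,x37} V13={x14,x35,x37} V14={x14,x26,x33} V15={x6,x7,x26} V16={x1,x7,x9,x16} V23={x2,x3,x37} V24={x12,x23,x24} V25={x3,x12,x28} V26={x1,x4,x24,x31} V34={x13,x14,x15} V35={x3,x5,x34} V36={x13,x18,x34} V45={x12,x20,x26} V46={x13,x24,x32} V56={x7,x21,x34}
  V123={x37} V126={x1} V134={x14} V145={x26} V156={x7} V235={x3} V245={x12} V246={x24} V346={x13} V356={x34}
C dims 6,15,10; δ0: rk 5, SNF 1^5; δ1: rk 10, SNF 1^9·2
Ȟ^0 = (6 − 5) − 0 = 1, so Ȟ^0 ≅ Z
Ȟ^1 = (15 − 10) − 5 = 0, so Ȟ^1 ≅ 0
Ȟ^2 = (10 − 0) − 10 = 0 plus torsion [2], so Ȟ^2 ≅ Z/2


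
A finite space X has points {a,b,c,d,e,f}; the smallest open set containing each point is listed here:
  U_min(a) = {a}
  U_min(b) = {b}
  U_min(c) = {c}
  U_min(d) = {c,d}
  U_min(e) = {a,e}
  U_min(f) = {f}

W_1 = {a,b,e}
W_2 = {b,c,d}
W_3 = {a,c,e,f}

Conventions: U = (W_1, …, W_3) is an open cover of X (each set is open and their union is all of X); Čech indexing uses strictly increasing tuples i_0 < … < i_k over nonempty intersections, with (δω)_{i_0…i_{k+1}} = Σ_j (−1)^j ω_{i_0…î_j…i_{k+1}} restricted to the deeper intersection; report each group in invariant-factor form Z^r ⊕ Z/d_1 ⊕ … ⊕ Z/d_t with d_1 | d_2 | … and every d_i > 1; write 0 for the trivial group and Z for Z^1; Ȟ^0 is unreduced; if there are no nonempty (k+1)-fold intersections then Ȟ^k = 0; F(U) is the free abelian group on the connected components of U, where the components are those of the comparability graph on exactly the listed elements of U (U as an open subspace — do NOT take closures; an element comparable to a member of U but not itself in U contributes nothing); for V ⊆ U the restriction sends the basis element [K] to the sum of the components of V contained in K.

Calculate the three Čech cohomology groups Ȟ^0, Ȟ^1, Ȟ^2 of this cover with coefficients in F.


Ȟ^0 = Z^4,  Ȟ^1 = 0,  Ȟ^2 = 0

nerve of the cover:
  W12={b} W13={a,e} W23={c}
components per intersection:
  W1: {a,e} {b}
  W2: {b} {c,d}
  W3: {a,e} {c} {f}
  W12: {b}
  W13: {a,e}
  W23: {c}
C dims 7,3; δ0: rk 3, SNF 1^3
Ȟ^0 = (7 − 3) − 0 = 4, so Ȟ^0 ≅ Z^4
Ȟ^1 = (3 − 0) − 3 = 0, so Ȟ^1 ≅ 0
Ȟ^2 = (0 − 0) − 0 = 0, so Ȟ^2 ≅ 0


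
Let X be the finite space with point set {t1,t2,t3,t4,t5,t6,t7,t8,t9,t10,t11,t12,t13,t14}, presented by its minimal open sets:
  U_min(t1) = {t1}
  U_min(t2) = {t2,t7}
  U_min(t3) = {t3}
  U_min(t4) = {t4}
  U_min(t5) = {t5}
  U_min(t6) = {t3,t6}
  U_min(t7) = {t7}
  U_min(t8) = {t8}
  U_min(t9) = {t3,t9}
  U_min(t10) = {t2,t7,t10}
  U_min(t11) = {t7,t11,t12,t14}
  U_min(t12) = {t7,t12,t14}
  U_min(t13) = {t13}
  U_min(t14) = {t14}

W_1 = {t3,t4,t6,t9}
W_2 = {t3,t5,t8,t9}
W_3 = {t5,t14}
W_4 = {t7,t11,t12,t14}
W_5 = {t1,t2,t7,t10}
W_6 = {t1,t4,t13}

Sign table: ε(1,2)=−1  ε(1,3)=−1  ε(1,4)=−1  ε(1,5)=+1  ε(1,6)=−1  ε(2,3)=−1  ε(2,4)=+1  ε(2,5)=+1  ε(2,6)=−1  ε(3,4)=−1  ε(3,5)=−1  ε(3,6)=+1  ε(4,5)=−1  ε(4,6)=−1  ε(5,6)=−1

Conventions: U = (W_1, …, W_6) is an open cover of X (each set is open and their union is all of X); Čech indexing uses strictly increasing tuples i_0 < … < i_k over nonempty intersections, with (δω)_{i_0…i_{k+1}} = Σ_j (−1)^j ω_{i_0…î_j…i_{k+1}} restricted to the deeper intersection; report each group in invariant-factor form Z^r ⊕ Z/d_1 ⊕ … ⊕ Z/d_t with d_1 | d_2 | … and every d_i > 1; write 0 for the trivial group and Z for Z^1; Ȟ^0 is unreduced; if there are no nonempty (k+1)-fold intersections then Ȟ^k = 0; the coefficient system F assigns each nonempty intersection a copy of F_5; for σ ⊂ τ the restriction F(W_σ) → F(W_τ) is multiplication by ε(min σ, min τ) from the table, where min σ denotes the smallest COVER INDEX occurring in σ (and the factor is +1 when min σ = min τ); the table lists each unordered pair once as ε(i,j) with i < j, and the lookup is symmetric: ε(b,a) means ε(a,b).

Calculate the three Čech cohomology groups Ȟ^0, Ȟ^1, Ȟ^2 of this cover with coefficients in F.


intersection data:
  W12={t3,t9} W16={t4} W23={t5} W34={t14} W45={t7} W56={t1}
C dims 6,6; δ0: rk_F5 5
Ȟ^0 = (6 − 5) − 0 = 1, so Ȟ^0 ≅ Z/5
Ȟ^1 = (6 − 0) − 5 = 1, so Ȟ^1 ≅ Z/5
Ȟ^2 = (0 − 0) − 0 = 0, so Ȟ^2 ≅ 0

Ȟ^0 ≅ Z/5,  Ȟ^1 ≅ Z/5,  Ȟ^2 ≅ 0


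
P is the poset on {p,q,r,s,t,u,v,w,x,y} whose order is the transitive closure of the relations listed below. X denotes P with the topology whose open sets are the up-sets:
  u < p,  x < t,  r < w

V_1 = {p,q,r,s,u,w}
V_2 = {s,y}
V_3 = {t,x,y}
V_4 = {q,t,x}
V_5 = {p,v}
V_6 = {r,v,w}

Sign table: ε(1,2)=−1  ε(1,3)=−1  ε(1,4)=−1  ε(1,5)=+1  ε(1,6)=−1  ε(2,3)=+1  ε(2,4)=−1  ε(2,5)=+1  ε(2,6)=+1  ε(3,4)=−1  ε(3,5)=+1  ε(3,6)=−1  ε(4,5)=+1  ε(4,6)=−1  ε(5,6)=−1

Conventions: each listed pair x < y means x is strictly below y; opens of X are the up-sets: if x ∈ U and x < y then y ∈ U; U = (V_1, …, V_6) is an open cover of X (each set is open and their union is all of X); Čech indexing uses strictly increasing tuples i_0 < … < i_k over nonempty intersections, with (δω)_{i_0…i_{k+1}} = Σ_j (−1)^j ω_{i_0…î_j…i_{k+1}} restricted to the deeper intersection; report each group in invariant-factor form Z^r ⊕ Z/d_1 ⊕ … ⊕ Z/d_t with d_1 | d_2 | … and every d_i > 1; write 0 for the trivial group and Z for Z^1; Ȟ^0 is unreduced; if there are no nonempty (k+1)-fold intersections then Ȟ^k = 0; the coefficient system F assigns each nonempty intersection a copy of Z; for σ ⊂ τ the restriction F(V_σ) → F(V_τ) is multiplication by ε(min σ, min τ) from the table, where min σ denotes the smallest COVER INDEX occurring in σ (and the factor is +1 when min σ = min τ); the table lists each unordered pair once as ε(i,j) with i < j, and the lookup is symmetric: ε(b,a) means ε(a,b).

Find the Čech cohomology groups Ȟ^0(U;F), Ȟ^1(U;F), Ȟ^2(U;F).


Ȟ^0 = 0, Ȟ^1 = Z ⊕ Z/2, Ȟ^2 = 0

cover nerve:
  V12={s} V14={q} V15={p} V16={r,w} V23={y} V34={t,x} V56={v}
C dims 6,7; δ0: rk 6, SNF 1^5·2
Ȟ^0: (6−6)−0=0 ⇒ 0
Ȟ^1: (7−0)−6=1 plus torsion [2] ⇒ Z ⊕ Z/2
Ȟ^2: (0−0)−0=0 ⇒ 0


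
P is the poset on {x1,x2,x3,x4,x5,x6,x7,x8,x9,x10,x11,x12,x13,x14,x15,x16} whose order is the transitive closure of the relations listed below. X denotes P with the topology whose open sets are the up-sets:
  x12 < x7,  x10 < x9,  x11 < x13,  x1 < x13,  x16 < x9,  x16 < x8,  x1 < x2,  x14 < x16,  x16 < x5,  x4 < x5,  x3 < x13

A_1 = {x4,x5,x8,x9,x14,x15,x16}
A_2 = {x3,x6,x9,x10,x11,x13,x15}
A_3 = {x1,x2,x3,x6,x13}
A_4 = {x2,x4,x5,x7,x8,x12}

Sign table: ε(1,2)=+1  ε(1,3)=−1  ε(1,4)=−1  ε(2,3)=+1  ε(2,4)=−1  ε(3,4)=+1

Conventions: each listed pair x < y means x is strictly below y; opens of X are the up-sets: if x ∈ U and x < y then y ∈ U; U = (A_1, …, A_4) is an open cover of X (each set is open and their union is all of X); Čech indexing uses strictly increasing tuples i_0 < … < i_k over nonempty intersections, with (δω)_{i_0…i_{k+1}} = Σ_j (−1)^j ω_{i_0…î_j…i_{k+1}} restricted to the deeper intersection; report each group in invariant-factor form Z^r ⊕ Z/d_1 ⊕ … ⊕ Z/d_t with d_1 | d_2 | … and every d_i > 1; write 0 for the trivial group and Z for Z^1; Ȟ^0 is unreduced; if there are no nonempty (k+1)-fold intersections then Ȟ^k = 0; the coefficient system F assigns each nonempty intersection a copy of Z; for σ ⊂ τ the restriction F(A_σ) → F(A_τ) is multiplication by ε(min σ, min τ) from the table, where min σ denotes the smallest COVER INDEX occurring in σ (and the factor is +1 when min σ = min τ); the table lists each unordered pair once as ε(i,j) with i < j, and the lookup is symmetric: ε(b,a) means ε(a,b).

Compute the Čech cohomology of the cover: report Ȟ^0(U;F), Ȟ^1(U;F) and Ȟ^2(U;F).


nonempty intersections:
  A12={x9,x15} A14={x4,x5,x8} A23={x3,x6,x13} A34={x2}
C dims 4,4; δ0: rk 4, SNF 1^3·2
Ȟ^0: (4−4)−0=0 ⇒ 0
Ȟ^1: (4−0)−4=0 plus torsion [2] ⇒ Z/2
Ȟ^2: (0−0)−0=0 ⇒ 0

Ȟ^0 ≅ 0, Ȟ^1 ≅ Z/2, Ȟ^2 ≅ 0


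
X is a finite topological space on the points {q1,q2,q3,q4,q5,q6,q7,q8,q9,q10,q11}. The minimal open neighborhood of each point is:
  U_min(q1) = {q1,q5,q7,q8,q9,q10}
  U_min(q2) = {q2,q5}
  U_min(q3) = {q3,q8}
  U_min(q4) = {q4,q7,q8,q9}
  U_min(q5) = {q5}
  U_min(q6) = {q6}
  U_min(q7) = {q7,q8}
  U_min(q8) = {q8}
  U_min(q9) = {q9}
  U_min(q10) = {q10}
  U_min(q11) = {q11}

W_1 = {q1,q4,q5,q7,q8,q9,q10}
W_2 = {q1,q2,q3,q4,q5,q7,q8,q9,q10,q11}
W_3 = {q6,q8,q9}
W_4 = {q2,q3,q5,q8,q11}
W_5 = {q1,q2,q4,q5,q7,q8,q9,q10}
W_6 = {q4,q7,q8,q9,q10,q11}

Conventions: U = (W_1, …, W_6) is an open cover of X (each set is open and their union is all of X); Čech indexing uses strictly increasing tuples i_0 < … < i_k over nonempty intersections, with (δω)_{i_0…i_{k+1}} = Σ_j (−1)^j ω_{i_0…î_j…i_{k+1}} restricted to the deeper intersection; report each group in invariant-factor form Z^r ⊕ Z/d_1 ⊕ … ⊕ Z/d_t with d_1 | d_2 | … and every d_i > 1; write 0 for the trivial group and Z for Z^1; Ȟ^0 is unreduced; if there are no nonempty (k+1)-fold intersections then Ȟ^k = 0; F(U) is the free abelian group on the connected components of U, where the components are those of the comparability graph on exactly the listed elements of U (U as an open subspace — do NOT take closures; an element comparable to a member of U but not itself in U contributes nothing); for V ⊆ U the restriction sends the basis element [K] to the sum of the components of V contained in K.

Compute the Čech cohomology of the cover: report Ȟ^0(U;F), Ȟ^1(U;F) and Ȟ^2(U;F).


Ȟ^0(U;F) ≅ Z^3, Ȟ^1(U;F) ≅ 0 and Ȟ^2(U;F) ≅ 0

cover nerve:
  W12={q1,q4,q5,q7,q8,q9,q10} W13={q8,q9} W14={q5,q8} W15={q1,q4,q5,q7,q8,q9,q10} W16={q4,q7,q8,q9,q10} W23={q8,q9} W24={q2,q3,q5,q8,q11} W25={q1,q2,q4,q5,q7,q8,q9,q10} W26={q4,q7,q8,q9,q10,q11} W34={q8} W35={q8,q9} W36={q8,q9} W45={q2,q5,q8} W46={q8,q11} W56={q4,q7,q8,q9,q10}
  W123={q8,q9} W124={q5,q8} W125={q1,q4,q5,q7,q8,q9,q10} W126={q4,q7,q8,q9,q10} W134={q8} W135={q8,q9} W136={q8,q9} W145={q5,q8} W146={q8} W156={q4,q7,q8,q9,q10} W234={q8} W235={q8,q9} W236={q8,q9} W245={q2,q5,q8} W246={q8,q11} W256={q4,q7,q8,q9,q10} W345={q8} W346={q8} W356={q8,q9} W456={q8}
  W1234={q8} W1235={q8,q9} W1236={q8,q9} W1245={q5,q8} W1246={q8} W1256={q4,q7,q8,q9,q10} W1345={q8} W1346={q8} W1356={q8,q9} W1456={q8} W2345={q8} W2346={q8} W2356={q8,q9} W2456={q8} W3456={q8}
  W12345={q8} W12346={q8} W12356={q8,q9} W12456={q8} W13456={q8} W23456={q8}
  W123456={q8}
components per intersection:
  W1: {q1,q4,q5,q7,q8,q9,q10}
  W2: {q1,q2,q3,q4,q5,q7,q8,q9,q10} {q11}
  W3: {q6} {q8} {q9}
  W4: {q2,q5} {q3,q8} {q11}
  W5: {q1,q2,q4,q5,q7,q8,q9,q10}
  W6: {q4,q7,q8,q9} {q10} {q11}
  W12: {q1,q4,q5,q7,q8,q9,q10}
  W13: {q8} {q9}
  W14: {q5} {q8}
  W15: {q1,q4,q5,q7,q8,q9,q10}
  W16: {q4,q7,q8,q9} {q10}
  W23: {q8} {q9}
  W24: {q2,q5} {q3,q8} {q11}
  W25: {q1,q2,q4,q5,q7,q8,q9,q10}
  W26: {q4,q7,q8,q9} {q10} {q11}
  W34: {q8}
  W35: {q8} {q9}
  W36: {q8} {q9}
  W45: {q2,q5} {q8}
  W46: {q8} {q11}
  W56: {q4,q7,q8,q9} {q10}
  W123: {q8} {q9}
  W124: {q5} {q8}
  W125: {q1,q4,q5,q7,q8,q9,q10}
  W126: {q4,q7,q8,q9} {q10}
  W134: {q8}
  W135: {q8} {q9}
  W136: {q8} {q9}
  W145: {q5} {q8}
  W146: {q8}
  W156: {q4,q7,q8,q9} {q10}
  W234: {q8}
  W235: {q8} {q9}
  W236: {q8} {q9}
  W245: {q2,q5} {q8}
  W246: {q8} {q11}
  W256: {q4,q7,q8,q9} {q10}
  W345: {q8}
  W346: {q8}
  W356: {q8} {q9}
  W456: {q8}
  W1234: {q8}
  W1235: {q8} {q9}
  W1236: {q8} {q9}
  W1245: {q5} {q8}
  W1246: {q8}
  W1256: {q4,q7,q8,q9} {q10}
  W1345: {q8}
  W1346: {q8}
  W1356: {q8} {q9}
  W1456: {q8}
  W2345: {q8}
  W2346: {q8}
  W2356: {q8} {q9}
  W2456: {q8}
  W3456: {q8}
  W12345: {q8}
  W12346: {q8}
  W12356: {q8} {q9}
  W12456: {q8}
  W13456: {q8}
  W23456: {q8}
  W123456: {q8}
C dims 13,28,33,21; δ0: rk 10, SNF 1^10; δ1: rk 18, SNF 1^18; δ2: rk 15, SNF 1^15
Ȟ^0: (13−10)−0=3 ⇒ Z^3
Ȟ^1: (28−18)−10=0 ⇒ 0
Ȟ^2: (33−15)−18=0 ⇒ 0


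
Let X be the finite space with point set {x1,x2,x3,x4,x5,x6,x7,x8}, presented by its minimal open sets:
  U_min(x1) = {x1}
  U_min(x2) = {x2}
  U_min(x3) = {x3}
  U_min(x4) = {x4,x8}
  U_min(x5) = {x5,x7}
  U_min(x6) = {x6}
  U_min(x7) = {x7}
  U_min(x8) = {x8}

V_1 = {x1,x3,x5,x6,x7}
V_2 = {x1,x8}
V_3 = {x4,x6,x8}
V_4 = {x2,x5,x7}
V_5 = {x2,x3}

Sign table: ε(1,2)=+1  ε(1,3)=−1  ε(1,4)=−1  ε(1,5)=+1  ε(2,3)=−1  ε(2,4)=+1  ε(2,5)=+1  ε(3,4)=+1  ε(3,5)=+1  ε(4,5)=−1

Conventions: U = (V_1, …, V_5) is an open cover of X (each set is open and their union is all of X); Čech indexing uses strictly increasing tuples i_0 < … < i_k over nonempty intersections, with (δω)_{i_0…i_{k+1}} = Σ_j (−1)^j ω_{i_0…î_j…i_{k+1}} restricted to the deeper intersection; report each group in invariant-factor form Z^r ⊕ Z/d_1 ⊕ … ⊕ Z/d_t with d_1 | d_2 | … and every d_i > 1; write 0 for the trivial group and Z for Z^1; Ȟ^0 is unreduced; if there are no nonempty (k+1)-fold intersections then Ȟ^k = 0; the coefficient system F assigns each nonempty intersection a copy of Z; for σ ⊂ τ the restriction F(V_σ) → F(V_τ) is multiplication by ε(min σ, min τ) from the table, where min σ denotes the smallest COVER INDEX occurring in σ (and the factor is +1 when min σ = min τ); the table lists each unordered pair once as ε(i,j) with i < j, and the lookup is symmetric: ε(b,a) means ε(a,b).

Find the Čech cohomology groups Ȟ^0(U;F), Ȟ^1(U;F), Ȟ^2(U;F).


Ȟ^0 = Z, Ȟ^1 = Z^2, Ȟ^2 = 0

nonempty intersections:
  V12={x1} V13={x6} V14={x5,x7} V15={x3} V23={x8} V45={x2}
C dims 5,6; δ0: rk 4, SNF 1^4
Ȟ^0: (5−4)−0=1 ⇒ Z
Ȟ^1: (6−0)−4=2 ⇒ Z^2
Ȟ^2: (0−0)−0=0 ⇒ 0


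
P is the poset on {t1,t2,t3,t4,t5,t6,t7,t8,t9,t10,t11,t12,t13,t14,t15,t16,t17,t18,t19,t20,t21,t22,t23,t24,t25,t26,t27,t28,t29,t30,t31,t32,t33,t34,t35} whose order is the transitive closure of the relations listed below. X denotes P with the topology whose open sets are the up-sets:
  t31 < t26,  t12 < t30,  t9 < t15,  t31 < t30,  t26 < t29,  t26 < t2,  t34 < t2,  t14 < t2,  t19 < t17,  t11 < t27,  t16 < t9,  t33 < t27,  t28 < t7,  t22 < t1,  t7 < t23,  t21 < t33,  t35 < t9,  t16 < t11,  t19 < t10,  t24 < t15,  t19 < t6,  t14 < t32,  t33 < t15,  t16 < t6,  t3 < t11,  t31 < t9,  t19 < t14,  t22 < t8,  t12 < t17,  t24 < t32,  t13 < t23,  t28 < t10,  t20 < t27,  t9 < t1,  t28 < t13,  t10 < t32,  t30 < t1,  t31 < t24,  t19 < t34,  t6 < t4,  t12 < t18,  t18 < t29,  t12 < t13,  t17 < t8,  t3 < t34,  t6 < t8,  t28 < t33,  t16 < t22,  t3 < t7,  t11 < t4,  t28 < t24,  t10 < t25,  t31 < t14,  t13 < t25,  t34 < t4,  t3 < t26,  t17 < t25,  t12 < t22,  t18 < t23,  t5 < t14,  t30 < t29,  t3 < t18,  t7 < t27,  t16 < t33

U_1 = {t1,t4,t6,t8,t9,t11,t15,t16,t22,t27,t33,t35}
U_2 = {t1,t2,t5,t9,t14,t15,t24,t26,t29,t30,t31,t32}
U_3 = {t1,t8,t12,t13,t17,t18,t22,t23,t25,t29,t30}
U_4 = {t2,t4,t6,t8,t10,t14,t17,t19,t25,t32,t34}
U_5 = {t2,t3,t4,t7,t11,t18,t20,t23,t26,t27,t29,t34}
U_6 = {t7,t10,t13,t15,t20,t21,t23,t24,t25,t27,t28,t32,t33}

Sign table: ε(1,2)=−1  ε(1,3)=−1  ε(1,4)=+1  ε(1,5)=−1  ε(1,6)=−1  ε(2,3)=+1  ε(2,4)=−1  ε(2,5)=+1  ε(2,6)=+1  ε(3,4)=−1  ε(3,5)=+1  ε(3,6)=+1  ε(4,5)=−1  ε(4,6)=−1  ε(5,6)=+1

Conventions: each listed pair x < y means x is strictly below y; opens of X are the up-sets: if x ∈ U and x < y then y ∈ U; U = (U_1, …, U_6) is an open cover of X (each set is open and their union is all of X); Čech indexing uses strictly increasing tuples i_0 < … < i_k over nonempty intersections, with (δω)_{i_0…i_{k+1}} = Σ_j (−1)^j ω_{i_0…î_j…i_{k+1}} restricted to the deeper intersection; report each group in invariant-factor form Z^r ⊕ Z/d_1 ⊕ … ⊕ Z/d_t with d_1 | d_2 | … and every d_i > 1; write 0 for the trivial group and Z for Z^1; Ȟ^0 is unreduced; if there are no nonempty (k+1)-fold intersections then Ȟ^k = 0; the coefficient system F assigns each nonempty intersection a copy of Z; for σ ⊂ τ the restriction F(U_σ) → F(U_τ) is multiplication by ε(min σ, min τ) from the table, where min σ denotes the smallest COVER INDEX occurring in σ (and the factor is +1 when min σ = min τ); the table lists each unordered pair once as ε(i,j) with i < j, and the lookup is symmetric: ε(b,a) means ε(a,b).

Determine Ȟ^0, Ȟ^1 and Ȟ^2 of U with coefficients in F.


intersection data:
  U12={t1,t9,t15} U13={t1,t8,t22} U14={t4,t6,t8} U15={t4,t11,t27} U16={t15,t27,t33} U23={t1,t29,t30} U24={t2,t14,t32} U25={t2,t26,t29} U26={t15,t24,t32} U34={t8,t17,t25} U35={t18,t23,t29} U36={t13,t23,t25} U45={t2,t4,t34} U46={t10,t25,t32} U56={t7,t20,t23,t27}
  U123={t1} U126={t15} U134={t8} U145={t4} U156={t27} U235={t29} U245={t2} U246={t32} U346={t25} U356={t23}
C dims 6,15,10; δ0: rk 5, SNF 1^5; δ1: rk 10, SNF 1^9·2
Ȟ^0 = (6 − 5) − 0 = 1, so Ȟ^0 ≅ Z
Ȟ^1 = (15 − 10) − 5 = 0, so Ȟ^1 ≅ 0
Ȟ^2 = (10 − 0) − 10 = 0 plus torsion [2], so Ȟ^2 ≅ Z/2

Ȟ^0 = Z, Ȟ^1 = 0 and Ȟ^2 = Z/2
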